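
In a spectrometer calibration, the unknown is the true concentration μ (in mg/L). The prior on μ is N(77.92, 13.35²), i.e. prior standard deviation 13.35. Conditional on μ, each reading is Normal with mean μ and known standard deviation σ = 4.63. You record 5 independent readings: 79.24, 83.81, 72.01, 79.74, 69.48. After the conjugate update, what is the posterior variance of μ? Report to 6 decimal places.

4.186664

For Normal data with known variance σ², a Normal(μ₀, σ₀²) prior on μ is conjugate. Posterior precision = 1/σ₀² + n/σ²; posterior mean is the precision-weighted average of μ₀ and x̄.
σ₀² = 13.35² = 178.2225, σ² = 4.63² = 21.4369; σ² + n·σ₀² = 21.4369 + 5·178.2225 = 912.5494.
Posterior precision = 1/σ₀² + n/σ² = 1/178.2225 + 5/21.4369 = (σ² + n·σ₀²)/(σ₀²σ²) = 912.5494/(178.2225·21.4369); posterior variance σₙ² = σ₀²σ²/(σ² + n·σ₀²) = 178.2225·21.4369/912.5494 = 4.186664.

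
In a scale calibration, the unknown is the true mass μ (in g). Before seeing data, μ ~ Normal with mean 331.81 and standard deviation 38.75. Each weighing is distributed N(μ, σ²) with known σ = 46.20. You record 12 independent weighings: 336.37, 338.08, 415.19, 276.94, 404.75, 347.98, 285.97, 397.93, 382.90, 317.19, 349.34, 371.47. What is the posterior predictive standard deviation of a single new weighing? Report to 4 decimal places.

For Normal data with known variance σ², a Normal(μ₀, σ₀²) prior on μ is conjugate. Posterior precision = 1/σ₀² + n/σ²; posterior mean is the precision-weighted average of μ₀ and x̄.
σ₀² = 38.75² = 1501.5625, σ² = 46.20² = 2134.44; σ² + n·σ₀² = 2134.44 + 12·1501.5625 = 20153.19.
Posterior precision = 1/σ₀² + n/σ² = 1/1501.5625 + 12/2134.44 = (σ² + n·σ₀²)/(σ₀²σ²) = 20153.19/(1501.5625·2134.44); posterior variance σₙ² = σ₀²σ²/(σ² + n·σ₀²) = 1501.5625·2134.44/20153.19 = 159.031650.
Predictive variance for one new observation = σₙ² + σ² = 1501.5625·2134.44/20153.19 + 2134.44 = σ²·(σ₀² + 20153.19)/20153.19 = 2134.44·21654.7525/20153.19 = 2293.471650; SD = √(2134.44·21654.7525/20153.19) = 47.8902.

47.8902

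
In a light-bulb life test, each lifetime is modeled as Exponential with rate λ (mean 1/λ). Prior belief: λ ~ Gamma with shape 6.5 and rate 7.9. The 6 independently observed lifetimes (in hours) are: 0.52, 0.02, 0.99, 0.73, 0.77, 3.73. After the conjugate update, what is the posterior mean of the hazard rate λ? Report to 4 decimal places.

0.8527

With a Gamma(shape α, rate β) prior on the exponential rate λ, the posterior after n observations with total T = Σxᵢ is Gamma(α+n, β+T).
Sum of observations T = 6.76 hours; n = 6.
Posterior: Gamma(6.5+6, 7.9+6.76) = Gamma(12.5, 14.66).
Posterior mean of λ = α/β = 12.5/14.66 = 0.8527.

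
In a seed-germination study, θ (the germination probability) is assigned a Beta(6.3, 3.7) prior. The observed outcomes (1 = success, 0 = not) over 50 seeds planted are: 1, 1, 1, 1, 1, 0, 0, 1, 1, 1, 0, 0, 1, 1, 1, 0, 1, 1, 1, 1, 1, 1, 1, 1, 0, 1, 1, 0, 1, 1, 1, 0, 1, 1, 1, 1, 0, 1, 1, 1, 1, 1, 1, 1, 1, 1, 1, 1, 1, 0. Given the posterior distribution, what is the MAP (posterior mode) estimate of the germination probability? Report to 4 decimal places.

0.7810

The Beta prior is conjugate to a Binomial/Bernoulli likelihood; the update adds successes to α and failures to β.
Posterior: Beta(α+k, β+n−k) = Beta(6.3+40, 3.7+10) = Beta(46.3, 13.7).
Mode of Beta(a,b) for a,b>1 is (a−1)/(a+b−2) = 45.3/58.0 = 0.7810.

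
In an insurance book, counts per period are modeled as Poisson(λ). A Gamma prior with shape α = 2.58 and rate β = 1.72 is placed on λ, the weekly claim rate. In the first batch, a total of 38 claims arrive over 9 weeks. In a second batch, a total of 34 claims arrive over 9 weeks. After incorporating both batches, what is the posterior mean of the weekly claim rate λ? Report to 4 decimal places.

With a Gamma(shape α, rate β) prior, the Poisson likelihood is conjugate: the posterior is Gamma(α + ΣXᵢ, β + n).
After batch 1: Gamma(α+S, β+n) = Gamma(2.58+38, 1.72+9) = Gamma(40.58, 10.72).
After batch 2: Gamma(α+S, β+n) = Gamma(40.58+34, 10.72+9) = Gamma(74.58, 19.72).
Posterior mean = α/β = 74.58/19.72 = 3.7819.

3.7819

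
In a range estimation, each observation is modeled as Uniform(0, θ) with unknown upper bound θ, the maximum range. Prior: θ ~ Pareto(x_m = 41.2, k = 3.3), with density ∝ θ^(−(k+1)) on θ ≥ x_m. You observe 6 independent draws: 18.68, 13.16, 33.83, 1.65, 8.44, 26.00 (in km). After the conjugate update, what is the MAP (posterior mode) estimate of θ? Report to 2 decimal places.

41.20

A Pareto(scale x_m, shape k) prior on the upper bound θ of Uniform(0, θ) is conjugate: posterior is Pareto(max(x_m, max xᵢ), k + n).
Sample maximum = 33.83; prior scale x_m = 41.2 → posterior scale = max = 41.20.
Posterior shape = 3.3 + 6 = 9.3.
The Pareto density is decreasing on [x_m, ∞), so the mode is x_m = 41.20.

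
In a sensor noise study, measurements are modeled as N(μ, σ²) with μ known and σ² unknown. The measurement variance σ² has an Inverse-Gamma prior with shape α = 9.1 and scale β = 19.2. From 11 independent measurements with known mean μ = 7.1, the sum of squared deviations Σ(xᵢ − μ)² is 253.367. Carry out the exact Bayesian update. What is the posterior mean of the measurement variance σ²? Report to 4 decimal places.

With known mean μ and an Inverse-Gamma(α, β) prior on σ², the Normal likelihood is conjugate: posterior is Inv-Gamma(α + n/2, β + Σ(xᵢ−μ)²/2).
Posterior: Inv-Gamma(9.1 + 11/2, 19.2 + 253.367/2) = Inv-Gamma(14.60, 145.8835).
E[σ²|data] = β/(α−1) = 145.8835/13.60 = 10.7267.

10.7267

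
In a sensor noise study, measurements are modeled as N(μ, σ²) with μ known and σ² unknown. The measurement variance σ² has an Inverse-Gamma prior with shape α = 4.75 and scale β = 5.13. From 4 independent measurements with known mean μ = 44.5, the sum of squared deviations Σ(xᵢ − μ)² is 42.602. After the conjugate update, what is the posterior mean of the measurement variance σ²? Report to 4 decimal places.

4.5967

With known mean μ and an Inverse-Gamma(α, β) prior on σ², the Normal likelihood is conjugate: posterior is Inv-Gamma(α + n/2, β + Σ(xᵢ−μ)²/2).
Posterior: Inv-Gamma(4.75 + 4/2, 5.13 + 42.602/2) = Inv-Gamma(6.75, 26.4310).
E[σ²|data] = β/(α−1) = 26.4310/5.75 = 4.5967.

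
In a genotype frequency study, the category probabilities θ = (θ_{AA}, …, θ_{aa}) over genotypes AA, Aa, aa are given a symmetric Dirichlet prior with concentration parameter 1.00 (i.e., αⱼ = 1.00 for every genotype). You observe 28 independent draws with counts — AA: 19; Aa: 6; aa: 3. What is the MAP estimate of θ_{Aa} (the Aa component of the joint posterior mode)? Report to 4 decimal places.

0.2143

The Dirichlet prior is conjugate to the Multinomial likelihood: each posterior αⱼ = prior αⱼ + observed count nⱼ.
Posterior concentration: (20.00, 7.00, 4.00), total = 31.00.
Joint mode component: (α_{Aa}−1)/(Σα−K) = 6.00/28.00 = 0.2143.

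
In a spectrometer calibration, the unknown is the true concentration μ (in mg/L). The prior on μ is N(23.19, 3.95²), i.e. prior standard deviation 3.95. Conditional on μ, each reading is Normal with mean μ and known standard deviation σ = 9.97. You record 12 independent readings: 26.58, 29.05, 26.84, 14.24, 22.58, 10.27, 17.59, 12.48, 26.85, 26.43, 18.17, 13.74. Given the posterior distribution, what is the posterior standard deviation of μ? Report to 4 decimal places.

For Normal data with known variance σ², a Normal(μ₀, σ₀²) prior on μ is conjugate. Posterior precision = 1/σ₀² + n/σ²; posterior mean is the precision-weighted average of μ₀ and x̄.
σ₀² = 3.95² = 15.6025, σ² = 9.97² = 99.4009; σ² + n·σ₀² = 99.4009 + 12·15.6025 = 286.6309.
Posterior precision = 1/σ₀² + n/σ² = 1/15.6025 + 12/99.4009 = (σ² + n·σ₀²)/(σ₀²σ²) = 286.6309/(15.6025·99.4009); posterior variance σₙ² = σ₀²σ²/(σ² + n·σ₀²) = 15.6025·99.4009/286.6309 = 5.410800.
Posterior SD = √σₙ² = √(15.6025·99.4009/286.6309) = 2.3261.

2.3261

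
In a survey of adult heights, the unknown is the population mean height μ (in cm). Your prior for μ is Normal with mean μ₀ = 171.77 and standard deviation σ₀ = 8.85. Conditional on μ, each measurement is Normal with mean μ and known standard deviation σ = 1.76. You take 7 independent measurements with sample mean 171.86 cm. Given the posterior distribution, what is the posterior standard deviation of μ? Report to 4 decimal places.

For Normal data with known variance σ², a Normal(μ₀, σ₀²) prior on μ is conjugate. Posterior precision = 1/σ₀² + n/σ²; posterior mean is the precision-weighted average of μ₀ and x̄.
σ₀² = 8.85² = 78.3225, σ² = 1.76² = 3.0976; σ² + n·σ₀² = 3.0976 + 7·78.3225 = 551.3551.
Posterior precision = 1/σ₀² + n/σ² = 1/78.3225 + 7/3.0976 = (σ² + n·σ₀²)/(σ₀²σ²) = 551.3551/(78.3225·3.0976); posterior variance σₙ² = σ₀²σ²/(σ² + n·σ₀²) = 78.3225·3.0976/551.3551 = 0.440028.
Posterior SD = √σₙ² = √(78.3225·3.0976/551.3551) = 0.6633.

0.6633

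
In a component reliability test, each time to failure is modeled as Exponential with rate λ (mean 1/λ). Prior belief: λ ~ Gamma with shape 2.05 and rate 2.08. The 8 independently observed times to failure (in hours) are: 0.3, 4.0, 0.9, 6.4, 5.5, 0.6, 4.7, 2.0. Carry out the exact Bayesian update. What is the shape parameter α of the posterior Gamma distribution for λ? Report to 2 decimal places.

With a Gamma(shape α, rate β) prior on the exponential rate λ, the posterior after n observations with total T = Σxᵢ is Gamma(α+n, β+T).
Sum of observations T = 24.4 hours; n = 8.
Posterior: Gamma(2.05+8, 2.08+24.4) = Gamma(10.05, 26.48).
Posterior α = 10.05.

10.05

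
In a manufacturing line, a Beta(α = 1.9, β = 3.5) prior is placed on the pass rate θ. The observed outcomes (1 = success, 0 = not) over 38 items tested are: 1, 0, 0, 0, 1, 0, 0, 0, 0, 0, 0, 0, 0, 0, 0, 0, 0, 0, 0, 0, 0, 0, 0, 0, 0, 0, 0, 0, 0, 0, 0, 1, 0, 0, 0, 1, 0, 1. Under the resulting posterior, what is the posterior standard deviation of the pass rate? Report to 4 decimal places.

The Beta prior is conjugate to a Binomial/Bernoulli likelihood; the update adds successes to α and failures to β.
Posterior: Beta(α+k, β+n−k) = Beta(1.9+5, 3.5+33) = Beta(6.9, 36.5).
Var = αβ/((α+β)²(α+β+1)) = 6.9·36.5/(43.4²·44.4) = 0.00301148; SD = √0.00301148 = 0.0549.

0.0549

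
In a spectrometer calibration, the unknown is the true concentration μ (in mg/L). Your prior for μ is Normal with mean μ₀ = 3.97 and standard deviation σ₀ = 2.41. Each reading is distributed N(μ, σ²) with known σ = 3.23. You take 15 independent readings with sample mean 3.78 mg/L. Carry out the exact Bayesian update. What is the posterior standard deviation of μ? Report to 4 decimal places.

0.7881

For Normal data with known variance σ², a Normal(μ₀, σ₀²) prior on μ is conjugate. Posterior precision = 1/σ₀² + n/σ²; posterior mean is the precision-weighted average of μ₀ and x̄.
σ₀² = 2.41² = 5.8081, σ² = 3.23² = 10.4329; σ² + n·σ₀² = 10.4329 + 15·5.8081 = 97.5544.
Posterior precision = 1/σ₀² + n/σ² = 1/5.8081 + 15/10.4329 = (σ² + n·σ₀²)/(σ₀²σ²) = 97.5544/(5.8081·10.4329); posterior variance σₙ² = σ₀²σ²/(σ² + n·σ₀²) = 5.8081·10.4329/97.5544 = 0.621144.
Posterior SD = √σₙ² = √(5.8081·10.4329/97.5544) = 0.7881.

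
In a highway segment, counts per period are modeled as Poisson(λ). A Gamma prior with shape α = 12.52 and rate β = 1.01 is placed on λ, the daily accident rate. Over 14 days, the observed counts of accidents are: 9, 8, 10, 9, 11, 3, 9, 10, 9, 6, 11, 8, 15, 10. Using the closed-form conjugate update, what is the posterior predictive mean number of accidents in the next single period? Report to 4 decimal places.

9.3618

With a Gamma(shape α, rate β) prior, the Poisson likelihood is conjugate: the posterior is Gamma(α + ΣXᵢ, β + n).
Sum of counts S = 128 over n = 14 days.
Posterior: Gamma(α+S, β+n) = Gamma(12.52+128, 1.01+14) = Gamma(140.52, 15.01).
The predictive distribution for one future period is NegBinom with mean α/β = 9.3618.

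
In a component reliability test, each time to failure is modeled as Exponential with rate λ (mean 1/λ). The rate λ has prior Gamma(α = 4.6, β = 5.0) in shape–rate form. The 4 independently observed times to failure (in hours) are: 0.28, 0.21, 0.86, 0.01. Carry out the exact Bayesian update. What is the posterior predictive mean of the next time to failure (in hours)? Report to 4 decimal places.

With a Gamma(shape α, rate β) prior on the exponential rate λ, the posterior after n observations with total T = Σxᵢ is Gamma(α+n, β+T).
Sum of observations T = 1.36 hours; n = 4.
Posterior: Gamma(4.6+4, 5.0+1.36) = Gamma(8.6, 6.36).
The predictive distribution for the next observation is Lomax; its mean is β/(α−1) = 6.36/7.6 = 0.8368.

0.8368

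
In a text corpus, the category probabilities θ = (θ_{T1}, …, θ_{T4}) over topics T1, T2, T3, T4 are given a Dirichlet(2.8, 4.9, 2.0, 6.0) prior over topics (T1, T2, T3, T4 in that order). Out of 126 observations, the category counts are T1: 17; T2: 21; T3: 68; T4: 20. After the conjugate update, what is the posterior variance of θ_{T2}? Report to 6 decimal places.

The Dirichlet prior is conjugate to the Multinomial likelihood: each posterior αⱼ = prior αⱼ + observed count nⱼ.
Posterior concentration: (19.8, 25.9, 70.0, 26.0), total = 141.7.
Var[θ_j] = α_j(Σα−α_j)/((Σα)²(Σα+1)) = 25.9·115.8/(141.7²·142.7) = 0.001047.

0.001047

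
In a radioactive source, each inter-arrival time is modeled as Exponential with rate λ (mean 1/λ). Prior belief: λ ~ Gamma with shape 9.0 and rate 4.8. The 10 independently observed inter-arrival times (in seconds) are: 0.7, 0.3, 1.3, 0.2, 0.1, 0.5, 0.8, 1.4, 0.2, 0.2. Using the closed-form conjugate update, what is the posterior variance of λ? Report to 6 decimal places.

With a Gamma(shape α, rate β) prior on the exponential rate λ, the posterior after n observations with total T = Σxᵢ is Gamma(α+n, β+T).
Sum of observations T = 5.7 seconds; n = 10.
Posterior: Gamma(9.0+10, 4.8+5.7) = Gamma(19.0, 10.5).
Var = α/β² = 0.172336.

0.172336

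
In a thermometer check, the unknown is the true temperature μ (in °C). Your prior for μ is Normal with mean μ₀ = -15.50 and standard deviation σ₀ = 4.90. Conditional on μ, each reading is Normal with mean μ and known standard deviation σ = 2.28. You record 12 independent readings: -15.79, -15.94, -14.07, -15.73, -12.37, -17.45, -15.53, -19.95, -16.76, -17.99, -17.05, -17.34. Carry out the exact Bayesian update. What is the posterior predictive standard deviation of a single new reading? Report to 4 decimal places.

2.3715

For Normal data with known variance σ², a Normal(μ₀, σ₀²) prior on μ is conjugate. Posterior precision = 1/σ₀² + n/σ²; posterior mean is the precision-weighted average of μ₀ and x̄.
σ₀² = 4.90² = 24.01, σ² = 2.28² = 5.1984; σ² + n·σ₀² = 5.1984 + 12·24.01 = 293.3184.
Posterior precision = 1/σ₀² + n/σ² = 1/24.01 + 12/5.1984 = (σ² + n·σ₀²)/(σ₀²σ²) = 293.3184/(24.01·5.1984); posterior variance σₙ² = σ₀²σ²/(σ² + n·σ₀²) = 24.01·5.1984/293.3184 = 0.425523.
Predictive variance for one new observation = σₙ² + σ² = 24.01·5.1984/293.3184 + 5.1984 = σ²·(σ₀² + 293.3184)/293.3184 = 5.1984·317.3284/293.3184 = 5.623923; SD = √(5.1984·317.3284/293.3184) = 2.3715.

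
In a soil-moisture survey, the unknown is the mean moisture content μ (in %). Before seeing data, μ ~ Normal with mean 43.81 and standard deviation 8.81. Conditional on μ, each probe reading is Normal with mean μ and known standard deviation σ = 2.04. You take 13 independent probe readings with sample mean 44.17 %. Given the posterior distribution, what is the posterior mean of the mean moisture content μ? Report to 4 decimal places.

44.1685

For Normal data with known variance σ², a Normal(μ₀, σ₀²) prior on μ is conjugate. Posterior precision = 1/σ₀² + n/σ²; posterior mean is the precision-weighted average of μ₀ and x̄.
n·x̄ = 13·44.17 = 574.21.
σ₀² = 8.81² = 77.6161, σ² = 2.04² = 4.1616; σ² + n·σ₀² = 4.1616 + 13·77.6161 = 1013.1709.
Posterior mean = (μ₀/σ₀² + n·x̄/σ²)/(1/σ₀² + n/σ²) = (σ²·μ₀ + σ₀²·n·x̄)/(σ² + n·σ₀²) = (4.1616·43.81 + 77.6161·574.21)/1013.1709 = 44750.260477/1013.1709 = 44.1685.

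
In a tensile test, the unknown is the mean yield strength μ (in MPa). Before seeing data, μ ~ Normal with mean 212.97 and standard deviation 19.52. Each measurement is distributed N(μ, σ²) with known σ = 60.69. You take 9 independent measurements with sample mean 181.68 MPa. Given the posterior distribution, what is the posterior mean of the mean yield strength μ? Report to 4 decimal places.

For Normal data with known variance σ², a Normal(μ₀, σ₀²) prior on μ is conjugate. Posterior precision = 1/σ₀² + n/σ²; posterior mean is the precision-weighted average of μ₀ and x̄.
n·x̄ = 9·181.68 = 1635.12.
σ₀² = 19.52² = 381.0304, σ² = 60.69² = 3683.2761; σ² + n·σ₀² = 3683.2761 + 9·381.0304 = 7112.5497.
Posterior mean = (μ₀/σ₀² + n·x̄/σ²)/(1/σ₀² + n/σ²) = (σ²·μ₀ + σ₀²·n·x̄)/(σ² + n·σ₀²) = (3683.2761·212.97 + 381.0304·1635.12)/7112.5497 = 1407457.738665/7112.5497 = 197.8837.

197.8837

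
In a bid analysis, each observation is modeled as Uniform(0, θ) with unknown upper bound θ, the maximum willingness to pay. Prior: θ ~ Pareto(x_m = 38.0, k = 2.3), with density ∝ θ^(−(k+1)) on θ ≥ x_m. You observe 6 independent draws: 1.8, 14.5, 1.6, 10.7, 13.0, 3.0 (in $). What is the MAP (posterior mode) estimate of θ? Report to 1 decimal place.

38.0

A Pareto(scale x_m, shape k) prior on the upper bound θ of Uniform(0, θ) is conjugate: posterior is Pareto(max(x_m, max xᵢ), k + n).
Sample maximum = 14.5; prior scale x_m = 38.0 → posterior scale = max = 38.0.
Posterior shape = 2.3 + 6 = 8.3.
The Pareto density is decreasing on [x_m, ∞), so the mode is x_m = 38.0.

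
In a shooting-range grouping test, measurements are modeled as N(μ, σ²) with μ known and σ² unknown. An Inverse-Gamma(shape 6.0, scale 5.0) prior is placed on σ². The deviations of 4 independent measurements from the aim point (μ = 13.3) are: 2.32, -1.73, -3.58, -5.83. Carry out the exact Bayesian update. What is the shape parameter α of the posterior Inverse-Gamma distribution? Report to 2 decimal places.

8.00

With known mean μ and an Inverse-Gamma(α, β) prior on σ², the Normal likelihood is conjugate: posterior is Inv-Gamma(α + n/2, β + Σ(xᵢ−μ)²/2).
Σ(xᵢ−μ)² = (2.32)² + (-1.73)² + (-3.58)² + (-5.83)² = 55.1806.
Posterior: Inv-Gamma(6.0 + 4/2, 5.0 + 55.1806/2) = Inv-Gamma(8.00, 32.59030).
Posterior α = 8.00.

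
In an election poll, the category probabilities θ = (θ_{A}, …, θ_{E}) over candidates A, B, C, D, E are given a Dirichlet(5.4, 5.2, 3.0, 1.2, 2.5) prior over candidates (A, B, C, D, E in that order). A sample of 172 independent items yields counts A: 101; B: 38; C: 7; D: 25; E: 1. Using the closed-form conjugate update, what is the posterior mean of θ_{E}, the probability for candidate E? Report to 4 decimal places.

0.0185

The Dirichlet prior is conjugate to the Multinomial likelihood: each posterior αⱼ = prior αⱼ + observed count nⱼ.
Posterior concentration: (106.4, 43.2, 10.0, 26.2, 3.5), total = 189.3.
E[θ_{E}|data] = α_{E}/Σα = 3.5/189.3 = 0.0185.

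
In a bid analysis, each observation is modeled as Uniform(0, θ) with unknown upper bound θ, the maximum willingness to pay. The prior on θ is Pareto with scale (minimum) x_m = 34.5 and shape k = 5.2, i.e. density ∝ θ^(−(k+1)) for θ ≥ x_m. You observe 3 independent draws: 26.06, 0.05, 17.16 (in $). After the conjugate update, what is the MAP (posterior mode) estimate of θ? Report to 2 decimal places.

34.50

A Pareto(scale x_m, shape k) prior on the upper bound θ of Uniform(0, θ) is conjugate: posterior is Pareto(max(x_m, max xᵢ), k + n).
Sample maximum = 26.06; prior scale x_m = 34.5 → posterior scale = max = 34.50.
Posterior shape = 5.2 + 3 = 8.2.
The Pareto density is decreasing on [x_m, ∞), so the mode is x_m = 34.50.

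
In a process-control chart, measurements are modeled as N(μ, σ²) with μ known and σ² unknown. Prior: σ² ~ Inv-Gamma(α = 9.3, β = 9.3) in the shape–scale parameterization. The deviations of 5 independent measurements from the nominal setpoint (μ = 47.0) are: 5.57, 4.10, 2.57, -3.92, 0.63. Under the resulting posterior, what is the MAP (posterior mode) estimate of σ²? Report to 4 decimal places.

With known mean μ and an Inverse-Gamma(α, β) prior on σ², the Normal likelihood is conjugate: posterior is Inv-Gamma(α + n/2, β + Σ(xᵢ−μ)²/2).
Σ(xᵢ−μ)² = (5.57)² + (4.10)² + (2.57)² + (-3.92)² + (0.63)² = 70.2031.
Posterior: Inv-Gamma(9.3 + 5/2, 9.3 + 70.2031/2) = Inv-Gamma(11.80, 44.40155).
Mode = β/(α+1) = 44.40155/12.80 = 3.4689.

3.4689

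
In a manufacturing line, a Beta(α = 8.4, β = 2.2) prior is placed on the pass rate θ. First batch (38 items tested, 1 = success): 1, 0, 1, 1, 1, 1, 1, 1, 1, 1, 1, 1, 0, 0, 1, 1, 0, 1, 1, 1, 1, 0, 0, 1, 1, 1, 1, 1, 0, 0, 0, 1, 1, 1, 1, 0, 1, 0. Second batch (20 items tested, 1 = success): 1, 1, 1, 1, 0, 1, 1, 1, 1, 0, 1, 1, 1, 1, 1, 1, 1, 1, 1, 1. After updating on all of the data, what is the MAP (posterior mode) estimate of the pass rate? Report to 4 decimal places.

0.7868

The Beta prior is conjugate to a Binomial/Bernoulli likelihood; the update adds successes to α and failures to β.
After batch 1: Beta(8.4+27, 2.2+11) = Beta(35.4, 13.2).
After batch 2: Beta(35.4+18, 13.2+2) = Beta(53.4, 15.2).
Mode of Beta(a,b) for a,b>1 is (a−1)/(a+b−2) = 52.4/66.6 = 0.7868.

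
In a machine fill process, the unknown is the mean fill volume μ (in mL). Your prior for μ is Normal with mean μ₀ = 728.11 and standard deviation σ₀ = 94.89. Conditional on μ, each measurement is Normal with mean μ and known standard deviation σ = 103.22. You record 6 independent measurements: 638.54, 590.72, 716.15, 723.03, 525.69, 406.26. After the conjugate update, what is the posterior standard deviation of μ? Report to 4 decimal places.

38.5126

For Normal data with known variance σ², a Normal(μ₀, σ₀²) prior on μ is conjugate. Posterior precision = 1/σ₀² + n/σ²; posterior mean is the precision-weighted average of μ₀ and x̄.
σ₀² = 94.89² = 9004.1121, σ² = 103.22² = 10654.3684; σ² + n·σ₀² = 10654.3684 + 6·9004.1121 = 64679.041.
Posterior precision = 1/σ₀² + n/σ² = 1/9004.1121 + 6/10654.3684 = (σ² + n·σ₀²)/(σ₀²σ²) = 64679.041/(9004.1121·10654.3684); posterior variance σₙ² = σ₀²σ²/(σ² + n·σ₀²) = 9004.1121·10654.3684/64679.041 = 1483.218148.
Posterior SD = √σₙ² = √(9004.1121·10654.3684/64679.041) = 38.5126.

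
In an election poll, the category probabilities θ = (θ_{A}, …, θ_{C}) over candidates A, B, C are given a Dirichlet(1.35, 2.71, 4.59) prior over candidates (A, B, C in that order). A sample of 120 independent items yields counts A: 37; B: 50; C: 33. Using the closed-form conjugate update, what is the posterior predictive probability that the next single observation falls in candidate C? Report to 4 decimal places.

0.2922

The Dirichlet prior is conjugate to the Multinomial likelihood: each posterior αⱼ = prior αⱼ + observed count nⱼ.
Posterior concentration: (38.35, 52.71, 37.59), total = 128.65.
P(next = C | data) = α_{C}/Σα = 0.2922.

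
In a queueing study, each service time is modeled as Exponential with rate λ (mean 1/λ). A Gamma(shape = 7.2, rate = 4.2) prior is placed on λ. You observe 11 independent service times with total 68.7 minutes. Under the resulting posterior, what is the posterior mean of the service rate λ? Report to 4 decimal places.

0.2497

With a Gamma(shape α, rate β) prior on the exponential rate λ, the posterior after n observations with total T = Σxᵢ is Gamma(α+n, β+T).
Posterior: Gamma(7.2+11, 4.2+68.7) = Gamma(18.2, 72.9).
Posterior mean of λ = α/β = 18.2/72.9 = 0.2497.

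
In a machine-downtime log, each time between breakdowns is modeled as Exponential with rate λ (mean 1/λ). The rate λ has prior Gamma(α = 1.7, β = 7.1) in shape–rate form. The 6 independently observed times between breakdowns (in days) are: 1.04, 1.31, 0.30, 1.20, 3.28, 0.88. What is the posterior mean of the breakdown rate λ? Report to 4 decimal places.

0.5096

With a Gamma(shape α, rate β) prior on the exponential rate λ, the posterior after n observations with total T = Σxᵢ is Gamma(α+n, β+T).
Sum of observations T = 8.01 days; n = 6.
Posterior: Gamma(1.7+6, 7.1+8.01) = Gamma(7.7, 15.11).
Posterior mean of λ = α/β = 7.7/15.11 = 0.5096.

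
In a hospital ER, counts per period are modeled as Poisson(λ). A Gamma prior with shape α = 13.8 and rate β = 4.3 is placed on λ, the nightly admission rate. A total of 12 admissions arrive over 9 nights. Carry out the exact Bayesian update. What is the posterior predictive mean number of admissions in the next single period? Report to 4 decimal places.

1.9398

With a Gamma(shape α, rate β) prior, the Poisson likelihood is conjugate: the posterior is Gamma(α + ΣXᵢ, β + n).
Posterior: Gamma(α+S, β+n) = Gamma(13.8+12, 4.3+9) = Gamma(25.8, 13.3).
The predictive distribution for one future period is NegBinom with mean α/β = 1.9398.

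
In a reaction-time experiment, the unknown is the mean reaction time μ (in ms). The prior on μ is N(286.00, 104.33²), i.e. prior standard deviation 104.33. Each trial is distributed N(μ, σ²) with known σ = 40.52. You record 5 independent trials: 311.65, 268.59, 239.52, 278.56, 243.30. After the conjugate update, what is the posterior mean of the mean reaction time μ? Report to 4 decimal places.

For Normal data with known variance σ², a Normal(μ₀, σ₀²) prior on μ is conjugate. Posterior precision = 1/σ₀² + n/σ²; posterior mean is the precision-weighted average of μ₀ and x̄.
Σxᵢ = 311.65 + 268.59 + 239.52 + 278.56 + 243.30 = 1341.62, so n·x̄ = 1341.62.
σ₀² = 104.33² = 10884.7489, σ² = 40.52² = 1641.8704; σ² + n·σ₀² = 1641.8704 + 5·10884.7489 = 56065.6149.
Posterior mean = (μ₀/σ₀² + n·x̄/σ²)/(1/σ₀² + n/σ²) = (σ²·μ₀ + σ₀²·n·x̄)/(σ² + n·σ₀²) = (1641.8704·286.00 + 10884.7489·1341.62)/56065.6149 = 15072771.753618/56065.6149 = 268.8416.

268.8416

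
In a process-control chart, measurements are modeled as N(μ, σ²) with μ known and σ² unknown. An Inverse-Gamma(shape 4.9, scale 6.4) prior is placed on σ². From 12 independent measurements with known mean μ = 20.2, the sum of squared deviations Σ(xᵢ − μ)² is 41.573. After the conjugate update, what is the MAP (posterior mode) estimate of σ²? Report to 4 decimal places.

With known mean μ and an Inverse-Gamma(α, β) prior on σ², the Normal likelihood is conjugate: posterior is Inv-Gamma(α + n/2, β + Σ(xᵢ−μ)²/2).
Posterior: Inv-Gamma(4.9 + 12/2, 6.4 + 41.573/2) = Inv-Gamma(10.90, 27.1865).
Mode = β/(α+1) = 27.1865/11.90 = 2.2846.

2.2846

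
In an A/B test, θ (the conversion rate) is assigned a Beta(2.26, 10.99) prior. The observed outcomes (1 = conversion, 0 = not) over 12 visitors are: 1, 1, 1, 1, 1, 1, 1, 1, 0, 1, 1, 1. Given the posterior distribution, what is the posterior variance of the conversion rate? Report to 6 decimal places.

0.009500

The Beta prior is conjugate to a Binomial/Bernoulli likelihood; the update adds successes to α and failures to β.
Posterior: Beta(α+k, β+n−k) = Beta(2.26+11, 10.99+1) = Beta(13.26, 11.99).
Var = αβ/((α+β)²(α+β+1)) = 13.26·11.99/(25.25²·26.25) = 0.009500.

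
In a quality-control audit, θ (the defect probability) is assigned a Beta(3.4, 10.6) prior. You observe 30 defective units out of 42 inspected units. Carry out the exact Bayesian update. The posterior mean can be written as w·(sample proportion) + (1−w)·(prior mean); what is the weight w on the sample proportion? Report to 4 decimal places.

0.7500

The Beta prior is conjugate to a Binomial/Bernoulli likelihood; the update adds successes to α and failures to β.
Posterior mean = (α₀+k)/(α₀+β₀+n) = [n/(α₀+β₀+n)]·(k/n) + [(α₀+β₀)/(α₀+β₀+n)]·α₀/(α₀+β₀), so only n and the prior enter the weight.
The weight on the data is w = n/(α₀+β₀+n) = 42/(3.4+10.6+42) = 42/56.0 = 0.7500.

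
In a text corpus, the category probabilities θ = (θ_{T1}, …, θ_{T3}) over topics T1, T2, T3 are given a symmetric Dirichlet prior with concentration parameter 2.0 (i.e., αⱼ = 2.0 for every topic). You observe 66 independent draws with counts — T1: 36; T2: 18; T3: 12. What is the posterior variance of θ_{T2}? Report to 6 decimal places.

The Dirichlet prior is conjugate to the Multinomial likelihood: each posterior αⱼ = prior αⱼ + observed count nⱼ.
Posterior concentration: (38.0, 20.0, 14.0), total = 72.0.
Var[θ_j] = α_j(Σα−α_j)/((Σα)²(Σα+1)) = 20.0·52.0/(72.0²·73.0) = 0.002748.

0.002748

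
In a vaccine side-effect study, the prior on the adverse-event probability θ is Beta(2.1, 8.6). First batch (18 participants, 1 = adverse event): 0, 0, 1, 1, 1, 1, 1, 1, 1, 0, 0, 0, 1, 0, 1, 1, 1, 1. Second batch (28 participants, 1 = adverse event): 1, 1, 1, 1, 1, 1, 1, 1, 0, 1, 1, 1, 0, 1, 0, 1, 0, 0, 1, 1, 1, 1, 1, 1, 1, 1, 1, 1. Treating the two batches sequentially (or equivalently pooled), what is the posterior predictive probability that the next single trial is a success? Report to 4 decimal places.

The Beta prior is conjugate to a Binomial/Bernoulli likelihood; the update adds successes to α and failures to β.
After batch 1: Beta(2.1+12, 8.6+6) = Beta(14.1, 14.6).
After batch 2: Beta(14.1+23, 14.6+5) = Beta(37.1, 19.6).
For a single future Bernoulli trial, P(success | data) = α/(α+β) = 0.6543.

0.6543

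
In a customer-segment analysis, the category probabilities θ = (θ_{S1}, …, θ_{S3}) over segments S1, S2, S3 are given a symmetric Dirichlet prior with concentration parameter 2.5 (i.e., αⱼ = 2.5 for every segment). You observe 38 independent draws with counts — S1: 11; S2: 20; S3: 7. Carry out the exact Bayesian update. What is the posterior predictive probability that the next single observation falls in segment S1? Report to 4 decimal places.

The Dirichlet prior is conjugate to the Multinomial likelihood: each posterior αⱼ = prior αⱼ + observed count nⱼ.
Posterior concentration: (13.5, 22.5, 9.5), total = 45.5.
P(next = S1 | data) = α_{S1}/Σα = 0.2967.

0.2967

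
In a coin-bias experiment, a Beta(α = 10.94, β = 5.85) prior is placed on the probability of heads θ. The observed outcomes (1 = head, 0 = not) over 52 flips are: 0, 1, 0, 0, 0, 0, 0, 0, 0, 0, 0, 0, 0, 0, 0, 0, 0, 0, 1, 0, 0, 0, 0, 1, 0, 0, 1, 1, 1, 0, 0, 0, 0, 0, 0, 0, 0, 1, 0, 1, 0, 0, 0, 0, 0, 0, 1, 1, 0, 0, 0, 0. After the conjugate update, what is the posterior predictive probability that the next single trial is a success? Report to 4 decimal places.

0.3044

The Beta prior is conjugate to a Binomial/Bernoulli likelihood; the update adds successes to α and failures to β.
Posterior: Beta(α+k, β+n−k) = Beta(10.94+10, 5.85+42) = Beta(20.94, 47.85).
For a single future Bernoulli trial, P(success | data) = α/(α+β) = 0.3044.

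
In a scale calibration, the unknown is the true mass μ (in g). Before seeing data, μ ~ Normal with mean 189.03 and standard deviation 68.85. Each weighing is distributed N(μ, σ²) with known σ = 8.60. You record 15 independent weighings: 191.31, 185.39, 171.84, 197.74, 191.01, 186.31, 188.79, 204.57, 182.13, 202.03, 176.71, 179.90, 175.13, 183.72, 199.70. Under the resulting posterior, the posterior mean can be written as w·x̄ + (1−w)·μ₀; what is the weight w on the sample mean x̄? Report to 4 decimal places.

For Normal data with known variance σ², a Normal(μ₀, σ₀²) prior on μ is conjugate. Posterior precision = 1/σ₀² + n/σ²; posterior mean is the precision-weighted average of μ₀ and x̄.
σ₀² = 68.85² = 4740.3225, σ² = 8.60² = 73.96. Prior precision 1/σ₀² = 1/4740.3225; data precision n/σ² = 15/73.96.
w = (n/σ²)/(1/σ₀² + n/σ²) = n·σ₀²/(σ² + n·σ₀²) = 15·4740.3225/(73.96 + 15·4740.3225) = 71104.8375/71178.7975 = 0.9990.

0.9990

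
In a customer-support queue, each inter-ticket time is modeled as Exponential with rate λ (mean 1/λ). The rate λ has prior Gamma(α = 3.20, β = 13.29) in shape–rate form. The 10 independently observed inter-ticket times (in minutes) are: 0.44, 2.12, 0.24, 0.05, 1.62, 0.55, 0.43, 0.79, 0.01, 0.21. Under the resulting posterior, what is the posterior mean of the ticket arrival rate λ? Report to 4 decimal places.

0.6684

With a Gamma(shape α, rate β) prior on the exponential rate λ, the posterior after n observations with total T = Σxᵢ is Gamma(α+n, β+T).
Sum of observations T = 6.46 minutes; n = 10.
Posterior: Gamma(3.20+10, 13.29+6.46) = Gamma(13.20, 19.75).
Posterior mean of λ = α/β = 13.20/19.75 = 0.6684.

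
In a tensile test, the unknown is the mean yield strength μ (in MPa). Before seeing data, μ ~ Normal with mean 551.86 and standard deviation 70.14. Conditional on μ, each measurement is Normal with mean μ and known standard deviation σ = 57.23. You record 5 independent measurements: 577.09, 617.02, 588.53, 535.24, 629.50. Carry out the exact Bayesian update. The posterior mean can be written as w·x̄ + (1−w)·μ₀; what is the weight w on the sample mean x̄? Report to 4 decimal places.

0.8825

For Normal data with known variance σ², a Normal(μ₀, σ₀²) prior on μ is conjugate. Posterior precision = 1/σ₀² + n/σ²; posterior mean is the precision-weighted average of μ₀ and x̄.
σ₀² = 70.14² = 4919.6196, σ² = 57.23² = 3275.2729. Prior precision 1/σ₀² = 1/4919.6196; data precision n/σ² = 5/3275.2729.
w = (n/σ²)/(1/σ₀² + n/σ²) = n·σ₀²/(σ² + n·σ₀²) = 5·4919.6196/(3275.2729 + 5·4919.6196) = 24598.098/27873.3709 = 0.8825.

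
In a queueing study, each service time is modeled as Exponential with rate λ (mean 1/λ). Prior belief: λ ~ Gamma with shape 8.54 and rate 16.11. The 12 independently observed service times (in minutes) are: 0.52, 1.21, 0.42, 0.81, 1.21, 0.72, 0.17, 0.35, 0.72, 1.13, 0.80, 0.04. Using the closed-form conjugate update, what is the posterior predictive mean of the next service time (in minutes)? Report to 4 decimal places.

With a Gamma(shape α, rate β) prior on the exponential rate λ, the posterior after n observations with total T = Σxᵢ is Gamma(α+n, β+T).
Sum of observations T = 8.10 minutes; n = 12.
Posterior: Gamma(8.54+12, 16.11+8.10) = Gamma(20.54, 24.21).
The predictive distribution for the next observation is Lomax; its mean is β/(α−1) = 24.21/19.54 = 1.2390.

1.2390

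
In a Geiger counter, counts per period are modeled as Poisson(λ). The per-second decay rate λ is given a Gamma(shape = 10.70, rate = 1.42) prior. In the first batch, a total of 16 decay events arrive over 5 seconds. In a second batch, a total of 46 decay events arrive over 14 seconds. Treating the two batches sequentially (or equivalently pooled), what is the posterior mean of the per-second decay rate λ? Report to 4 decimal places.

3.5602

With a Gamma(shape α, rate β) prior, the Poisson likelihood is conjugate: the posterior is Gamma(α + ΣXᵢ, β + n).
After batch 1: Gamma(α+S, β+n) = Gamma(10.70+16, 1.42+5) = Gamma(26.70, 6.42).
After batch 2: Gamma(α+S, β+n) = Gamma(26.70+46, 6.42+14) = Gamma(72.70, 20.42).
Posterior mean = α/β = 72.70/20.42 = 3.5602.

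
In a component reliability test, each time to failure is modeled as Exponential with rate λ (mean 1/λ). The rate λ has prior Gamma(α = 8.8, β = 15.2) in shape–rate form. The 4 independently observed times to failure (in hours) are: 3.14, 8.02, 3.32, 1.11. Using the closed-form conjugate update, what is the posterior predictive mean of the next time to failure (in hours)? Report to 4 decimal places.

2.6093

With a Gamma(shape α, rate β) prior on the exponential rate λ, the posterior after n observations with total T = Σxᵢ is Gamma(α+n, β+T).
Sum of observations T = 15.59 hours; n = 4.
Posterior: Gamma(8.8+4, 15.2+15.59) = Gamma(12.8, 30.79).
The predictive distribution for the next observation is Lomax; its mean is β/(α−1) = 30.79/11.8 = 2.6093.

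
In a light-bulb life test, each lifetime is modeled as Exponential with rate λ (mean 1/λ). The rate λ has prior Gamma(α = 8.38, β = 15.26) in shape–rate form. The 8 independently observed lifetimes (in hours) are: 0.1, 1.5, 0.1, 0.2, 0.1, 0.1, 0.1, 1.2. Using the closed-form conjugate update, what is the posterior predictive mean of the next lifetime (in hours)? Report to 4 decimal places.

1.2133

With a Gamma(shape α, rate β) prior on the exponential rate λ, the posterior after n observations with total T = Σxᵢ is Gamma(α+n, β+T).
Sum of observations T = 3.4 hours; n = 8.
Posterior: Gamma(8.38+8, 15.26+3.4) = Gamma(16.38, 18.66).
The predictive distribution for the next observation is Lomax; its mean is β/(α−1) = 18.66/15.38 = 1.2133.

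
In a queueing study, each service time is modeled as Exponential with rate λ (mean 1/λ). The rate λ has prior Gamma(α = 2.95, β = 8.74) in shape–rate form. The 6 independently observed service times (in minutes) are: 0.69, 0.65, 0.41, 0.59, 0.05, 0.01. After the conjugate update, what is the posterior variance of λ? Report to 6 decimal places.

With a Gamma(shape α, rate β) prior on the exponential rate λ, the posterior after n observations with total T = Σxᵢ is Gamma(α+n, β+T).
Sum of observations T = 2.40 minutes; n = 6.
Posterior: Gamma(2.95+6, 8.74+2.40) = Gamma(8.95, 11.14).
Var = α/β² = 0.072119.

0.072119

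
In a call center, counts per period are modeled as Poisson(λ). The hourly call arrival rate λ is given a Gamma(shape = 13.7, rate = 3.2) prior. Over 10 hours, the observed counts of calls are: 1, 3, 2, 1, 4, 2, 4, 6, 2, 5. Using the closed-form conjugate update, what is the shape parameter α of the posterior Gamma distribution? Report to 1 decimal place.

43.7

With a Gamma(shape α, rate β) prior, the Poisson likelihood is conjugate: the posterior is Gamma(α + ΣXᵢ, β + n).
Sum of counts S = 30 over n = 10 hours.
Posterior: Gamma(α+S, β+n) = Gamma(13.7+30, 3.2+10) = Gamma(43.7, 13.2).
Posterior α = 43.7.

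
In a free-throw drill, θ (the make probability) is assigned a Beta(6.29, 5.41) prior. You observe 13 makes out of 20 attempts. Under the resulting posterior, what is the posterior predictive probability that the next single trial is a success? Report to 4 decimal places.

The Beta prior is conjugate to a Binomial/Bernoulli likelihood; the update adds successes to α and failures to β.
Posterior: Beta(α+k, β+n−k) = Beta(6.29+13, 5.41+7) = Beta(19.29, 12.41).
For a single future Bernoulli trial, P(success | data) = α/(α+β) = 0.6085.

0.6085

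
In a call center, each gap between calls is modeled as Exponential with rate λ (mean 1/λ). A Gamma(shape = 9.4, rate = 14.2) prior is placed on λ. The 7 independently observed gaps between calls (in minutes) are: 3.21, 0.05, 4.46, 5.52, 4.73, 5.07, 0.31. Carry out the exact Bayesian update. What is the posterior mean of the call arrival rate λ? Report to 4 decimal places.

With a Gamma(shape α, rate β) prior on the exponential rate λ, the posterior after n observations with total T = Σxᵢ is Gamma(α+n, β+T).
Sum of observations T = 23.35 minutes; n = 7.
Posterior: Gamma(9.4+7, 14.2+23.35) = Gamma(16.4, 37.55).
Posterior mean of λ = α/β = 16.4/37.55 = 0.4368.

0.4368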